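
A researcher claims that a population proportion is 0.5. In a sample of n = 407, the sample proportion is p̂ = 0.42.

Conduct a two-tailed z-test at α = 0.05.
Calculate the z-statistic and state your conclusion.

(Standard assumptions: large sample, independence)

H₀: p = 0.5, H₁: p ≠ 0.5
Standard error: SE = √(p₀(1-p₀)/n) = √(0.5×0.5/407) = 0.024784
z-statistic: z = (p̂ - p₀)/SE = (0.42 - 0.5)/0.024784 = -3.2279
Critical value: z_0.025 = ±1.960
p-value = 0.0012
Decision: reject H₀ at α = 0.05

Answer: z = -3.2279, reject H₀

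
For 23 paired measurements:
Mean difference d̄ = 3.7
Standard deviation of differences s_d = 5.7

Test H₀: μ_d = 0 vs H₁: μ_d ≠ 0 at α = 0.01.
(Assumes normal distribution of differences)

Answer: t = 3.1132, reject H₀

Derivation:
df = n - 1 = 22
SE = s_d/√n = 5.7/√23 = 1.1885
t = d̄/SE = 3.7/1.1885 = 3.1132
Critical value: t_{0.005,22} = ±2.819
p-value ≈ 0.0051
Decision: reject H₀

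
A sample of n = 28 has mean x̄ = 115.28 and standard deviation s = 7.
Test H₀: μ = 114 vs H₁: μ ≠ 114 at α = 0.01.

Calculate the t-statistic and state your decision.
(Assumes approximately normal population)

Answer: t = 0.9676, fail to reject H₀

Derivation:
df = n - 1 = 27
SE = s/√n = 7/√28 = 1.3229
t = (x̄ - μ₀)/SE = (115.28 - 114)/1.3229 = 0.9676
Critical value: t_{0.005,27} = ±2.771
p-value ≈ 0.3418
Decision: fail to reject H₀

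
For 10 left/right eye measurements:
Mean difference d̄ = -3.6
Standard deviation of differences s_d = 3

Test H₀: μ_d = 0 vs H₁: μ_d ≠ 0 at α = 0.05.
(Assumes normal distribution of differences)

Answer: t = -3.7947, reject H₀

Derivation:
df = n - 1 = 9
SE = s_d/√n = 3/√10 = 0.9487
t = d̄/SE = -3.6/0.9487 = -3.7947
Critical value: t_{0.025,9} = ±2.262
p-value ≈ 0.0043
Decision: reject H₀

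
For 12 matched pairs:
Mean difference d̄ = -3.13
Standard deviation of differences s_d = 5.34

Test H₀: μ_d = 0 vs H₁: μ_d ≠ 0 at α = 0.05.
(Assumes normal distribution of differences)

Answer: t = -2.0305, fail to reject H₀

Derivation:
df = n - 1 = 11
SE = s_d/√n = 5.34/√12 = 1.5415
t = d̄/SE = -3.13/1.5415 = -2.0305
Critical value: t_{0.025,11} = ±2.201
p-value ≈ 0.0672
Decision: fail to reject H₀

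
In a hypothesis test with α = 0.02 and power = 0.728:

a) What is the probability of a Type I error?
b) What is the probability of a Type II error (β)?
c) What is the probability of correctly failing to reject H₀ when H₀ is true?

Answer: a) 0.02, b) 0.272, c) 0.98

Derivation:
a) Type I error probability = α = 0.02
b) Power = P(reject H₀ | H₁ true) = 1 - β = 0.728, so Type II error probability = β = 1 - Power = 0.272
c) P(fail to reject H₀ | H₀ true) = 1 - α = 0.98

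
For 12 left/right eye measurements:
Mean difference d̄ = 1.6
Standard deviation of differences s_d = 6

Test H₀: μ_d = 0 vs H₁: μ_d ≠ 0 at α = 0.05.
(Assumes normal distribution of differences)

Answer: t = 0.9237, fail to reject H₀

Derivation:
df = n - 1 = 11
SE = s_d/√n = 6/√12 = 1.7321
t = d̄/SE = 1.6/1.7321 = 0.9237
Critical value: t_{0.025,11} = ±2.201
p-value ≈ 0.3755
Decision: fail to reject H₀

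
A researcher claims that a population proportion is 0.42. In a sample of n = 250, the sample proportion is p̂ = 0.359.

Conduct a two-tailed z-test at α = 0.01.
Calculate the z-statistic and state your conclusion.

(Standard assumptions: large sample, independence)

Answer: z = -1.9542, fail to reject H₀

Derivation:
H₀: p = 0.42, H₁: p ≠ 0.42
Standard error: SE = √(p₀(1-p₀)/n) = √(0.42×0.58/250) = 0.031215
z-statistic: z = (p̂ - p₀)/SE = (0.359 - 0.42)/0.031215 = -1.9542
Critical value: z_0.005 = ±2.576
p-value = 0.0507
Decision: fail to reject H₀ at α = 0.01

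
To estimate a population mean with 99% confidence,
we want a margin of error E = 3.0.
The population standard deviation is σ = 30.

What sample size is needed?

Answer: n = 664

Derivation:
z_0.005 = 2.576
n = (z×σ/E)² = (2.576×30/3.0)²
n = 663.5776
Round up: n = 664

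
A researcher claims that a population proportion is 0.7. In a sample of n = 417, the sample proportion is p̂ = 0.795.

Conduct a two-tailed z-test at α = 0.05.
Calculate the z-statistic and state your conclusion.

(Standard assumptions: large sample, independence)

H₀: p = 0.7, H₁: p ≠ 0.7
Standard error: SE = √(p₀(1-p₀)/n) = √(0.7×0.3/417) = 0.022441
z-statistic: z = (p̂ - p₀)/SE = (0.795 - 0.7)/0.022441 = 4.2333
Critical value: z_0.025 = ±1.960
p-value < 0.0001
Decision: reject H₀ at α = 0.05

Answer: z = 4.2333, reject H₀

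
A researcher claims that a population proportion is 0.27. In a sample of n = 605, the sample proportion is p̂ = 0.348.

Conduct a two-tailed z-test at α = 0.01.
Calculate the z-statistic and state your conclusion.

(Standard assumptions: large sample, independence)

H₀: p = 0.27, H₁: p ≠ 0.27
Standard error: SE = √(p₀(1-p₀)/n) = √(0.27×0.73/605) = 0.018050
z-statistic: z = (p̂ - p₀)/SE = (0.348 - 0.27)/0.018050 = 4.3213
Critical value: z_0.005 = ±2.576
p-value < 0.0001
Decision: reject H₀ at α = 0.01

Answer: z = 4.3213, reject H₀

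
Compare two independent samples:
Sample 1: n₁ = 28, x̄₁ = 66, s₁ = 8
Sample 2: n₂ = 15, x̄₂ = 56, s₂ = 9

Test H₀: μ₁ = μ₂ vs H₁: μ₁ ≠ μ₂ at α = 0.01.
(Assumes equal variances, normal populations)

Pooled variance: s²_p = [27×8² + 14×9²]/(41) = 69.8049
s_p = 8.3549
SE = s_p×√(1/n₁ + 1/n₂) = 8.3549×√(1/28 + 1/15) = 2.6733
t = (x̄₁ - x̄₂)/SE = (66 - 56)/2.6733 = 3.7407
df = 41, t-critical = ±2.701
Decision: reject H₀

Answer: t = 3.7407, reject H₀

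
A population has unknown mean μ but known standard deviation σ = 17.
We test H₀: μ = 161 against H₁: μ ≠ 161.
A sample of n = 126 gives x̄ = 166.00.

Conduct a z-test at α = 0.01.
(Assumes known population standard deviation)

Standard error: SE = σ/√n = 17/√126 = 1.5145
z-statistic: z = (x̄ - μ₀)/SE = (166.00 - 161)/1.5145 = 3.3014
Critical value: ±2.576
p-value = 0.0010
Decision: reject H₀

Answer: z = 3.3014, reject H₀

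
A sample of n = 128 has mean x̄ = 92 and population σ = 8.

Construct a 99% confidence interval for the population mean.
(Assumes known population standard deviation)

Answer: (90.1785, 93.8215)

Derivation:
Confidence level: 99%, α = 0.01
z_0.005 = 2.576
SE = σ/√n = 8/√128 = 0.7071
Margin of error = 2.576 × 0.7071 = 1.8215
CI: x̄ ± margin = 92 ± 1.8215
CI: (90.1785, 93.8215)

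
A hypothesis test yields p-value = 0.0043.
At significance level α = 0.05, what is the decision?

Answer: reject H₀

Derivation:
Compare p-value to α:
0.0043 < 0.05
Decision: reject H₀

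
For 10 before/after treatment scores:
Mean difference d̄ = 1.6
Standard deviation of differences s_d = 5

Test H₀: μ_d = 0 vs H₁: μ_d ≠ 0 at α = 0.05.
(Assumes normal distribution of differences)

Answer: t = 1.0120, fail to reject H₀

Derivation:
df = n - 1 = 9
SE = s_d/√n = 5/√10 = 1.5811
t = d̄/SE = 1.6/1.5811 = 1.0120
Critical value: t_{0.025,9} = ±2.262
p-value ≈ 0.3380
Decision: fail to reject H₀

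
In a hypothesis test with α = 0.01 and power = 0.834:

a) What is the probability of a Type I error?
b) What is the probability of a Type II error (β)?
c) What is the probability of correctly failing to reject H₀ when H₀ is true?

Answer: a) 0.01, b) 0.166, c) 0.99

Derivation:
a) Type I error probability = α = 0.01
b) Power = P(reject H₀ | H₁ true) = 1 - β = 0.834, so Type II error probability = β = 1 - Power = 0.166
c) P(fail to reject H₀ | H₀ true) = 1 - α = 0.99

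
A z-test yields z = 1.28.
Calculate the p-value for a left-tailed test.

Answer: p-value ≈ 0.8997

Derivation:
For z = 1.28:
p = P(Z < 1.28) = Φ(1.28) = 0.8997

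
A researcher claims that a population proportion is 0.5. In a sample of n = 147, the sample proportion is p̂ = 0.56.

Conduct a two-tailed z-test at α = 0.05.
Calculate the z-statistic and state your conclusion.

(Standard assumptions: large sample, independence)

H₀: p = 0.5, H₁: p ≠ 0.5
Standard error: SE = √(p₀(1-p₀)/n) = √(0.5×0.5/147) = 0.041239
z-statistic: z = (p̂ - p₀)/SE = (0.56 - 0.5)/0.041239 = 1.4549
Critical value: z_0.025 = ±1.960
p-value = 0.1457
Decision: fail to reject H₀ at α = 0.05

Answer: z = 1.4549, fail to reject H₀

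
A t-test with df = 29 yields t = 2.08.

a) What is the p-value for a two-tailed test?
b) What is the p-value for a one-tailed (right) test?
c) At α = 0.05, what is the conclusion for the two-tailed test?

Using t-distribution with df = 29:
a) Two-tailed: p = 2×P(T > 2.08) = 0.0465
b) One-tailed: p = P(T > 2.08) = 0.0232
c) 0.0465 < 0.05, reject H₀

Answer: a) 0.0465, b) 0.0232, c) reject H₀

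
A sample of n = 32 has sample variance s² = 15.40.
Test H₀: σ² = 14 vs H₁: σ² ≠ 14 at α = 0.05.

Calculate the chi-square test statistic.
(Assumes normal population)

df = n - 1 = 31
χ² = (n-1)s²/σ₀² = 31×15.40/14 = 34.1000
Critical values: χ²_{0.975,31} = 17.539, χ²_{0.025,31} = 48.232
Rejection region: χ² < 17.539 or χ² > 48.232
Decision: fail to reject H₀

Answer: χ² = 34.1000, fail to reject H₀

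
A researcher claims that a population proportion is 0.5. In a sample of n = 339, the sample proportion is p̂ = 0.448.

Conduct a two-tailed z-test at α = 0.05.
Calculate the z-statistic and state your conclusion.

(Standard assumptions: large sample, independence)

H₀: p = 0.5, H₁: p ≠ 0.5
Standard error: SE = √(p₀(1-p₀)/n) = √(0.5×0.5/339) = 0.027156
z-statistic: z = (p̂ - p₀)/SE = (0.448 - 0.5)/0.027156 = -1.9149
Critical value: z_0.025 = ±1.960
p-value = 0.0555
Decision: fail to reject H₀ at α = 0.05

Answer: z = -1.9149, fail to reject H₀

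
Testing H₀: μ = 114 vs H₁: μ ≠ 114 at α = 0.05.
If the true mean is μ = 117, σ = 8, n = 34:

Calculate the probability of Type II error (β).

Answer: β ≈ 0.4104

Derivation:
SE = σ/√n = 8/√34 = 1.3720
Critical values: μ₀ ± z_0.025×SE = 114 ± 1.960×1.3720
Acceptance region: (111.3109, 116.6891)
Under H₁ (μ = 117): z_high = (116.6891 - 117)/1.3720 = -0.2266, z_low = (111.3109 - 117)/1.3720 = -4.1466
β = P(not reject | H₁) = Φ(-0.2266) - Φ(-4.1466) ≈ 0.4104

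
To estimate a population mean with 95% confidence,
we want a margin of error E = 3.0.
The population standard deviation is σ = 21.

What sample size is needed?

Answer: n = 189

Derivation:
z_0.025 = 1.960
n = (z×σ/E)² = (1.960×21/3.0)²
n = 188.2384
Round up: n = 189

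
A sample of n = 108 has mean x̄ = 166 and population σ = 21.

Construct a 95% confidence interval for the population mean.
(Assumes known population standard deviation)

Answer: (162.0394, 169.9606)

Derivation:
Confidence level: 95%, α = 0.05
z_0.025 = 1.960
SE = σ/√n = 21/√108 = 2.0207
Margin of error = 1.960 × 2.0207 = 3.9606
CI: x̄ ± margin = 166 ± 3.9606
CI: (162.0394, 169.9606)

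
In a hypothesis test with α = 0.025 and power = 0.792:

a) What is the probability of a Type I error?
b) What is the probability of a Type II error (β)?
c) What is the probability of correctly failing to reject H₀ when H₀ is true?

a) Type I error probability = α = 0.025
b) Power = P(reject H₀ | H₁ true) = 1 - β = 0.792, so Type II error probability = β = 1 - Power = 0.208
c) P(fail to reject H₀ | H₀ true) = 1 - α = 0.975

Answer: a) 0.025, b) 0.208, c) 0.975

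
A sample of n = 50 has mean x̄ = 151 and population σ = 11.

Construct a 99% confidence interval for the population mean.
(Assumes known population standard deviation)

Answer: (146.9928, 155.0072)

Derivation:
Confidence level: 99%, α = 0.01
z_0.005 = 2.576
SE = σ/√n = 11/√50 = 1.5556
Margin of error = 2.576 × 1.5556 = 4.0072
CI: x̄ ± margin = 151 ± 4.0072
CI: (146.9928, 155.0072)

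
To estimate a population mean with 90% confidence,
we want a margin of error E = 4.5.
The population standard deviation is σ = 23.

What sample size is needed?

z_0.05 = 1.645
n = (z×σ/E)² = (1.645×23/4.5)²
n = 70.6907
Round up: n = 71

Answer: n = 71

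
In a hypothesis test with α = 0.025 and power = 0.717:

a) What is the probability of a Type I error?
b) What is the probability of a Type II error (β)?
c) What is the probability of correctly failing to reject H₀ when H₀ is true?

Answer: a) 0.025, b) 0.283, c) 0.975

Derivation:
a) Type I error probability = α = 0.025
b) Power = P(reject H₀ | H₁ true) = 1 - β = 0.717, so Type II error probability = β = 1 - Power = 0.283
c) P(fail to reject H₀ | H₀ true) = 1 - α = 0.975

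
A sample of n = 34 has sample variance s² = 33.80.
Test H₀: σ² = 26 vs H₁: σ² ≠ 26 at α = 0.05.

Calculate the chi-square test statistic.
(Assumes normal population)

Answer: χ² = 42.9000, fail to reject H₀

Derivation:
df = n - 1 = 33
χ² = (n-1)s²/σ₀² = 33×33.80/26 = 42.9000
Critical values: χ²_{0.975,33} = 19.047, χ²_{0.025,33} = 50.725
Rejection region: χ² < 19.047 or χ² > 50.725
Decision: fail to reject H₀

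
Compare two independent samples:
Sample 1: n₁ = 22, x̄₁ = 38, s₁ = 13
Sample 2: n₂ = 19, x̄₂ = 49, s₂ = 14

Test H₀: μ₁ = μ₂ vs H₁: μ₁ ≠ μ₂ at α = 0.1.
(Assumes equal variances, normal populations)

Answer: t = -2.6073, reject H₀

Derivation:
Pooled variance: s²_p = [21×13² + 18×14²]/(39) = 181.4615
s_p = 13.4708
SE = s_p×√(1/n₁ + 1/n₂) = 13.4708×√(1/22 + 1/19) = 4.2189
t = (x̄₁ - x̄₂)/SE = (38 - 49)/4.2189 = -2.6073
df = 39, t-critical = ±1.685
Decision: reject H₀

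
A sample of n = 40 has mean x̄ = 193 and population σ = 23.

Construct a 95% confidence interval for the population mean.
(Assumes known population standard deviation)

Answer: (185.8723, 200.1277)

Derivation:
Confidence level: 95%, α = 0.05
z_0.025 = 1.960
SE = σ/√n = 23/√40 = 3.6366
Margin of error = 1.960 × 3.6366 = 7.1277
CI: x̄ ± margin = 193 ± 7.1277
CI: (185.8723, 200.1277)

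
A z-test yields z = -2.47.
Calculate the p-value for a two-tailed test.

For z = -2.47:
p = 2×P(Z > |-2.47|) = 2×(1 - Φ(2.47)) = 0.0135

Answer: p-value ≈ 0.0135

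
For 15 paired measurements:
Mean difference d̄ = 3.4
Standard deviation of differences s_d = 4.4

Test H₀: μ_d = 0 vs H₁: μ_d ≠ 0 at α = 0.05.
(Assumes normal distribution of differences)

Answer: t = 2.9927, reject H₀

Derivation:
df = n - 1 = 14
SE = s_d/√n = 4.4/√15 = 1.1361
t = d̄/SE = 3.4/1.1361 = 2.9927
Critical value: t_{0.025,14} = ±2.145
p-value ≈ 0.0097
Decision: reject H₀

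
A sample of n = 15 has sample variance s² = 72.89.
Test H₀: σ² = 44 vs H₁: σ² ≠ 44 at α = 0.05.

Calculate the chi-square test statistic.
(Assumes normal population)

Answer: χ² = 23.1923, fail to reject H₀

Derivation:
df = n - 1 = 14
χ² = (n-1)s²/σ₀² = 14×72.89/44 = 23.1923
Critical values: χ²_{0.975,14} = 5.629, χ²_{0.025,14} = 26.119
Rejection region: χ² < 5.629 or χ² > 26.119
Decision: fail to reject H₀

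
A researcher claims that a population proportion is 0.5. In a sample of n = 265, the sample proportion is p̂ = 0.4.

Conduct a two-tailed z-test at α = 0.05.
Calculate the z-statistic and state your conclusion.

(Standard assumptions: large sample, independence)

H₀: p = 0.5, H₁: p ≠ 0.5
Standard error: SE = √(p₀(1-p₀)/n) = √(0.5×0.5/265) = 0.030715
z-statistic: z = (p̂ - p₀)/SE = (0.4 - 0.5)/0.030715 = -3.2557
Critical value: z_0.025 = ±1.960
p-value = 0.0011
Decision: reject H₀ at α = 0.05

Answer: z = -3.2557, reject H₀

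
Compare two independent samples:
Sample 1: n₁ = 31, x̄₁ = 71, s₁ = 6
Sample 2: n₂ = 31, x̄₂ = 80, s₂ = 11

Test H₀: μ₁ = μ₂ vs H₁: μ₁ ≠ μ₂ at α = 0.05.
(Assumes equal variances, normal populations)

Pooled variance: s²_p = [30×6² + 30×11²]/(60) = 78.5000
s_p = 8.8600
SE = s_p×√(1/n₁ + 1/n₂) = 8.8600×√(1/31 + 1/31) = 2.2504
t = (x̄₁ - x̄₂)/SE = (71 - 80)/2.2504 = -3.9993
df = 60, t-critical = ±2.000
Decision: reject H₀

Answer: t = -3.9993, reject H₀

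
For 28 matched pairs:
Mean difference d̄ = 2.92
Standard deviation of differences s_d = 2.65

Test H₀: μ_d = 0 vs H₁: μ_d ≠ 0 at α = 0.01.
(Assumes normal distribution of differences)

Answer: t = 5.8307, reject H₀

Derivation:
df = n - 1 = 27
SE = s_d/√n = 2.65/√28 = 0.5008
t = d̄/SE = 2.92/0.5008 = 5.8307
Critical value: t_{0.005,27} = ±2.771
p-value < 0.0001
Decision: reject H₀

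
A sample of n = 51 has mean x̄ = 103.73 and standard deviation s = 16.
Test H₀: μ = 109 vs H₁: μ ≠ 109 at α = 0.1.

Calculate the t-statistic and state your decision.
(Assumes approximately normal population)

df = n - 1 = 50
SE = s/√n = 16/√51 = 2.2404
t = (x̄ - μ₀)/SE = (103.73 - 109)/2.2404 = -2.3523
Critical value: t_{0.05,50} = ±1.676
p-value ≈ 0.0226
Decision: reject H₀

Answer: t = -2.3523, reject H₀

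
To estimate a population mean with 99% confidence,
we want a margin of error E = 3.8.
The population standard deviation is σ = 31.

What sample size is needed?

z_0.005 = 2.576
n = (z×σ/E)² = (2.576×31/3.8)²
n = 441.6192
Round up: n = 442

Answer: n = 442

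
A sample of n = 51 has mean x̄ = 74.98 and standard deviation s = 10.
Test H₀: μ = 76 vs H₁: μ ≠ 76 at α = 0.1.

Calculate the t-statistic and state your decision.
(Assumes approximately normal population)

df = n - 1 = 50
SE = s/√n = 10/√51 = 1.4003
t = (x̄ - μ₀)/SE = (74.98 - 76)/1.4003 = -0.7284
Critical value: t_{0.05,50} = ±1.676
p-value ≈ 0.4698
Decision: fail to reject H₀

Answer: t = -0.7284, fail to reject H₀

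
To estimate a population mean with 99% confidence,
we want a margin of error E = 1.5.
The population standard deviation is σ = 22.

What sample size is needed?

Answer: n = 1428

Derivation:
z_0.005 = 2.576
n = (z×σ/E)² = (2.576×22/1.5)²
n = 1427.4291
Round up: n = 1428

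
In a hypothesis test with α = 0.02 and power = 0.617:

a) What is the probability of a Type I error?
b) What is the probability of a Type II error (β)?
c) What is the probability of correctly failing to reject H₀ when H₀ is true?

Answer: a) 0.02, b) 0.383, c) 0.98

Derivation:
a) Type I error probability = α = 0.02
b) Power = P(reject H₀ | H₁ true) = 1 - β = 0.617, so Type II error probability = β = 1 - Power = 0.383
c) P(fail to reject H₀ | H₀ true) = 1 - α = 0.98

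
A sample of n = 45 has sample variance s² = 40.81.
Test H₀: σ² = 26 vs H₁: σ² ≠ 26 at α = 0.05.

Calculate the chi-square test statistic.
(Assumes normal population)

df = n - 1 = 44
χ² = (n-1)s²/σ₀² = 44×40.81/26 = 69.0631
Critical values: χ²_{0.975,44} = 27.575, χ²_{0.025,44} = 64.201
Rejection region: χ² < 27.575 or χ² > 64.201
Decision: reject H₀

Answer: χ² = 69.0631, reject H₀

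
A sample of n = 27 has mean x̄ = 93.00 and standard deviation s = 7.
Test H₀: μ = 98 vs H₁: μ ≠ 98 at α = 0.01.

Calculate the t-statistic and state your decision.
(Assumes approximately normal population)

df = n - 1 = 26
SE = s/√n = 7/√27 = 1.3472
t = (x̄ - μ₀)/SE = (93.00 - 98)/1.3472 = -3.7114
Critical value: t_{0.005,26} = ±2.779
p-value ≈ 0.0010
Decision: reject H₀

Answer: t = -3.7114, reject H₀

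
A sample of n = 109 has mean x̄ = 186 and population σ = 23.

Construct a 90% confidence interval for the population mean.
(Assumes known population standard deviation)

Answer: (182.3761, 189.6239)

Derivation:
Confidence level: 90%, α = 0.1
z_0.05 = 1.645
SE = σ/√n = 23/√109 = 2.2030
Margin of error = 1.645 × 2.2030 = 3.6239
CI: x̄ ± margin = 186 ± 3.6239
CI: (182.3761, 189.6239)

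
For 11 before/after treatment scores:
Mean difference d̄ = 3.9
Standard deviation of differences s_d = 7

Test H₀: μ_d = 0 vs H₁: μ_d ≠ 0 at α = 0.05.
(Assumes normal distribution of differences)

Answer: t = 1.8478, fail to reject H₀

Derivation:
df = n - 1 = 10
SE = s_d/√n = 7/√11 = 2.1106
t = d̄/SE = 3.9/2.1106 = 1.8478
Critical value: t_{0.025,10} = ±2.228
p-value ≈ 0.0944
Decision: fail to reject H₀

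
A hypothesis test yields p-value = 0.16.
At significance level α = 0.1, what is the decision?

Answer: fail to reject H₀

Derivation:
Compare p-value to α:
0.16 ≥ 0.1
Decision: fail to reject H₀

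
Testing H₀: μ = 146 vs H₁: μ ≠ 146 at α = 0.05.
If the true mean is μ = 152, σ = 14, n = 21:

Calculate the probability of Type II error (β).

SE = σ/√n = 14/√21 = 3.0551
Critical values: μ₀ ± z_0.025×SE = 146 ± 1.960×3.0551
Acceptance region: (140.0120, 151.9880)
Under H₁ (μ = 152): z_high = (151.9880 - 152)/3.0551 = -0.0039, z_low = (140.0120 - 152)/3.0551 = -3.9239
β = P(not reject | H₁) = Φ(-0.0039) - Φ(-3.9239) ≈ 0.4984

Answer: β ≈ 0.4984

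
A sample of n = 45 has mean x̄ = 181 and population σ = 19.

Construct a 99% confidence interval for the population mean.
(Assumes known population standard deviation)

Confidence level: 99%, α = 0.01
z_0.005 = 2.576
SE = σ/√n = 19/√45 = 2.8324
Margin of error = 2.576 × 2.8324 = 7.2963
CI: x̄ ± margin = 181 ± 7.2963
CI: (173.7037, 188.2963)

Answer: (173.7037, 188.2963)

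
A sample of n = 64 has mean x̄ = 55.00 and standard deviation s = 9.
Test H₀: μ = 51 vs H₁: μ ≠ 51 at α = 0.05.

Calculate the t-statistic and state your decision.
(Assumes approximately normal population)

Answer: t = 3.5556, reject H₀

Derivation:
df = n - 1 = 63
SE = s/√n = 9/√64 = 1.1250
t = (x̄ - μ₀)/SE = (55.00 - 51)/1.1250 = 3.5556
Critical value: t_{0.025,63} = ±1.998
p-value ≈ 0.0007
Decision: reject H₀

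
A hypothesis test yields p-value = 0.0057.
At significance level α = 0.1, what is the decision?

Compare p-value to α:
0.0057 < 0.1
Decision: reject H₀

Answer: reject H₀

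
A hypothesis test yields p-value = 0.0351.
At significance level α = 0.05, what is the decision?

Answer: reject H₀

Derivation:
Compare p-value to α:
0.0351 < 0.05
Decision: reject H₀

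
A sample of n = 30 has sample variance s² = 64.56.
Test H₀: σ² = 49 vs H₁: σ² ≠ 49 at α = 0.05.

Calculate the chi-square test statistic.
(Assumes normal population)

df = n - 1 = 29
χ² = (n-1)s²/σ₀² = 29×64.56/49 = 38.2090
Critical values: χ²_{0.975,29} = 16.047, χ²_{0.025,29} = 45.722
Rejection region: χ² < 16.047 or χ² > 45.722
Decision: fail to reject H₀

Answer: χ² = 38.2090, fail to reject H₀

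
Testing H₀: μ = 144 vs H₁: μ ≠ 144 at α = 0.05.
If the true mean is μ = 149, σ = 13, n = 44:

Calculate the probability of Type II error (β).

Answer: β ≈ 0.2772

Derivation:
SE = σ/√n = 13/√44 = 1.9598
Critical values: μ₀ ± z_0.025×SE = 144 ± 1.960×1.9598
Acceptance region: (140.1588, 147.8412)
Under H₁ (μ = 149): z_high = (147.8412 - 149)/1.9598 = -0.5913, z_low = (140.1588 - 149)/1.9598 = -4.5113
β = P(not reject | H₁) = Φ(-0.5913) - Φ(-4.5113) ≈ 0.2772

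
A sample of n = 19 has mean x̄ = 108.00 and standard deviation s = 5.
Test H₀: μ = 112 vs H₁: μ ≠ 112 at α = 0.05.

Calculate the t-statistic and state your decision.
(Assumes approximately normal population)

df = n - 1 = 18
SE = s/√n = 5/√19 = 1.1471
t = (x̄ - μ₀)/SE = (108.00 - 112)/1.1471 = -3.4871
Critical value: t_{0.025,18} = ±2.101
p-value ≈ 0.0026
Decision: reject H₀

Answer: t = -3.4871, reject H₀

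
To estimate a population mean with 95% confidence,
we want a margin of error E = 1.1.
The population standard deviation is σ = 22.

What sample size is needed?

z_0.025 = 1.960
n = (z×σ/E)² = (1.960×22/1.1)²
n = 1536.6400
Round up: n = 1537

Answer: n = 1537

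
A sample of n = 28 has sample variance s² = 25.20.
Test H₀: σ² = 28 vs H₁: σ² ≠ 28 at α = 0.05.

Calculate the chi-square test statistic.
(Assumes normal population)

df = n - 1 = 27
χ² = (n-1)s²/σ₀² = 27×25.20/28 = 24.3000
Critical values: χ²_{0.975,27} = 14.573, χ²_{0.025,27} = 43.195
Rejection region: χ² < 14.573 or χ² > 43.195
Decision: fail to reject H₀

Answer: χ² = 24.3000, fail to reject H₀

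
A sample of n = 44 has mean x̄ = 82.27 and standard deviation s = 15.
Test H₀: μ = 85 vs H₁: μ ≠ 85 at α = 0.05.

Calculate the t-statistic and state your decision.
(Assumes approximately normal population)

Answer: t = -1.2073, fail to reject H₀

Derivation:
df = n - 1 = 43
SE = s/√n = 15/√44 = 2.2613
t = (x̄ - μ₀)/SE = (82.27 - 85)/2.2613 = -1.2073
Critical value: t_{0.025,43} = ±2.017
p-value ≈ 0.2339
Decision: fail to reject H₀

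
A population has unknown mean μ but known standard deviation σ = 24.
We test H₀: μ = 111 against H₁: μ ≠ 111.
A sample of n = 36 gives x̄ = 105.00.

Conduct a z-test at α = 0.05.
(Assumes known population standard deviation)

Answer: z = -1.5000, fail to reject H₀

Derivation:
Standard error: SE = σ/√n = 24/√36 = 4.0000
z-statistic: z = (x̄ - μ₀)/SE = (105.00 - 111)/4.0000 = -1.5000
Critical value: ±1.960
p-value = 0.1336
Decision: fail to reject H₀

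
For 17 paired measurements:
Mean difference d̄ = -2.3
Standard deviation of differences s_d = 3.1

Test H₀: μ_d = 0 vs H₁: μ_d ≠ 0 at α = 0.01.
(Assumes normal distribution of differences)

Answer: t = -3.0589, reject H₀

Derivation:
df = n - 1 = 16
SE = s_d/√n = 3.1/√17 = 0.7519
t = d̄/SE = -2.3/0.7519 = -3.0589
Critical value: t_{0.005,16} = ±2.921
p-value ≈ 0.0075
Decision: reject H₀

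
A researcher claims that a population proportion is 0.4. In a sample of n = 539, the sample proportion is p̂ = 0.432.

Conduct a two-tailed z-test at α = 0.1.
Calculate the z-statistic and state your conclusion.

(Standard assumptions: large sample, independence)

H₀: p = 0.4, H₁: p ≠ 0.4
Standard error: SE = √(p₀(1-p₀)/n) = √(0.4×0.6/539) = 0.021101
z-statistic: z = (p̂ - p₀)/SE = (0.432 - 0.4)/0.021101 = 1.5165
Critical value: z_0.05 = ±1.645
p-value = 0.1294
Decision: fail to reject H₀ at α = 0.1

Answer: z = 1.5165, fail to reject H₀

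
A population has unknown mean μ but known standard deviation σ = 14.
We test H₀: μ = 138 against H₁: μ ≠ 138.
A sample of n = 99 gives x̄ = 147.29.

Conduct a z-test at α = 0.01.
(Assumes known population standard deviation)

Standard error: SE = σ/√n = 14/√99 = 1.4071
z-statistic: z = (x̄ - μ₀)/SE = (147.29 - 138)/1.4071 = 6.6022
Critical value: ±2.576
p-value < 0.0001
Decision: reject H₀

Answer: z = 6.6022, reject H₀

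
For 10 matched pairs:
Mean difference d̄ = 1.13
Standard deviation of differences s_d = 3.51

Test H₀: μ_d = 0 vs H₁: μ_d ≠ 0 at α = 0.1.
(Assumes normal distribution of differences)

Answer: t = 1.0180, fail to reject H₀

Derivation:
df = n - 1 = 9
SE = s_d/√n = 3.51/√10 = 1.1100
t = d̄/SE = 1.13/1.1100 = 1.0180
Critical value: t_{0.05,9} = ±1.833
p-value ≈ 0.3353
Decision: fail to reject H₀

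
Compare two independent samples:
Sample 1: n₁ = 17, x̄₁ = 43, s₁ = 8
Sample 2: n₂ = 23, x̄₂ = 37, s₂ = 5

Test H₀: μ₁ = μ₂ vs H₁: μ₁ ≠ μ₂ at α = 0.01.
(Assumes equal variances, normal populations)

Pooled variance: s²_p = [16×8² + 22×5²]/(38) = 41.4211
s_p = 6.4359
SE = s_p×√(1/n₁ + 1/n₂) = 6.4359×√(1/17 + 1/23) = 2.0585
t = (x̄₁ - x̄₂)/SE = (43 - 37)/2.0585 = 2.9147
df = 38, t-critical = ±2.712
Decision: reject H₀

Answer: t = 2.9147, reject H₀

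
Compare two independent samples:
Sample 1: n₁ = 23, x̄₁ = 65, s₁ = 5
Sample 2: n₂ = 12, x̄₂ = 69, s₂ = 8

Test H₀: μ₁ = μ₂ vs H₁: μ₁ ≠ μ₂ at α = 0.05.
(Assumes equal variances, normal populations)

Answer: t = -1.8222, fail to reject H₀

Derivation:
Pooled variance: s²_p = [22×5² + 11×8²]/(33) = 38.0000
s_p = 6.1644
SE = s_p×√(1/n₁ + 1/n₂) = 6.1644×√(1/23 + 1/12) = 2.1952
t = (x̄₁ - x̄₂)/SE = (65 - 69)/2.1952 = -1.8222
df = 33, t-critical = ±2.035
Decision: fail to reject H₀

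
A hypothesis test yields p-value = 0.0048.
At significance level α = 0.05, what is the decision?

Answer: reject H₀

Derivation:
Compare p-value to α:
0.0048 < 0.05
Decision: reject H₀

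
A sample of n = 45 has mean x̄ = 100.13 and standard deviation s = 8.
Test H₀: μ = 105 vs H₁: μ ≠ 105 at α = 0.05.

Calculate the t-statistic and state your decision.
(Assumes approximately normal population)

df = n - 1 = 44
SE = s/√n = 8/√45 = 1.1926
t = (x̄ - μ₀)/SE = (100.13 - 105)/1.1926 = -4.0835
Critical value: t_{0.025,44} = ±2.015
p-value ≈ 0.0002
Decision: reject H₀

Answer: t = -4.0835, reject H₀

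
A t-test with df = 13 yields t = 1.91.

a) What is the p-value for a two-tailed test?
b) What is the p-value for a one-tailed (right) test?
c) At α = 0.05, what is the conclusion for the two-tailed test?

Using t-distribution with df = 13:
a) Two-tailed: p = 2×P(T > 1.91) = 0.0784
b) One-tailed: p = P(T > 1.91) = 0.0392
c) 0.0784 ≥ 0.05, fail to reject H₀

Answer: a) 0.0784, b) 0.0392, c) fail to reject H₀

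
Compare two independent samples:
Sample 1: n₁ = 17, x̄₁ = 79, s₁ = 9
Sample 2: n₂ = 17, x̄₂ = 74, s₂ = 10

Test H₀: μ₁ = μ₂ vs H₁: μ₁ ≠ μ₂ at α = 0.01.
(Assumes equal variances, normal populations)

Pooled variance: s²_p = [16×9² + 16×10²]/(32) = 90.5000
s_p = 9.5131
SE = s_p×√(1/n₁ + 1/n₂) = 9.5131×√(1/17 + 1/17) = 3.2630
t = (x̄₁ - x̄₂)/SE = (79 - 74)/3.2630 = 1.5323
df = 32, t-critical = ±2.738
Decision: fail to reject H₀

Answer: t = 1.5323, fail to reject H₀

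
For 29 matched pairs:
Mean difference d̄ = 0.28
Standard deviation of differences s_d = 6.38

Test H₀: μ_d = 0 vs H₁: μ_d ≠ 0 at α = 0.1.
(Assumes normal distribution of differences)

Answer: t = 0.2363, fail to reject H₀

Derivation:
df = n - 1 = 28
SE = s_d/√n = 6.38/√29 = 1.1847
t = d̄/SE = 0.28/1.1847 = 0.2363
Critical value: t_{0.05,28} = ±1.701
p-value ≈ 0.8149
Decision: fail to reject H₀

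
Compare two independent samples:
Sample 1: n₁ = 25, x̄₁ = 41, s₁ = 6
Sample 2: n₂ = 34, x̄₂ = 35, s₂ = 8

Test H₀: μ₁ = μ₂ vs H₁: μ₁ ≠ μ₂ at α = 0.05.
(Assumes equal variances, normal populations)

Answer: t = 3.1518, reject H₀

Derivation:
Pooled variance: s²_p = [24×6² + 33×8²]/(57) = 52.2105
s_p = 7.2257
SE = s_p×√(1/n₁ + 1/n₂) = 7.2257×√(1/25 + 1/34) = 1.9037
t = (x̄₁ - x̄₂)/SE = (41 - 35)/1.9037 = 3.1518
df = 57, t-critical = ±2.002
Decision: reject H₀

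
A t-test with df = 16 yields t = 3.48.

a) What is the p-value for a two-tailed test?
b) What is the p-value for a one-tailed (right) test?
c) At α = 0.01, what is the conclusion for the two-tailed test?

Using t-distribution with df = 16:
a) Two-tailed: p = 2×P(T > 3.48) = 0.0031
b) One-tailed: p = P(T > 3.48) = 0.0015
c) 0.0031 < 0.01, reject H₀

Answer: a) 0.0031, b) 0.0015, c) reject H₀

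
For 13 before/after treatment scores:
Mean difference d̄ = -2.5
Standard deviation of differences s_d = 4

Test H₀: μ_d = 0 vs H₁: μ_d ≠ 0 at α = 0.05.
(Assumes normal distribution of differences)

Answer: t = -2.2535, reject H₀

Derivation:
df = n - 1 = 12
SE = s_d/√n = 4/√13 = 1.1094
t = d̄/SE = -2.5/1.1094 = -2.2535
Critical value: t_{0.025,12} = ±2.179
p-value ≈ 0.0437
Decision: reject H₀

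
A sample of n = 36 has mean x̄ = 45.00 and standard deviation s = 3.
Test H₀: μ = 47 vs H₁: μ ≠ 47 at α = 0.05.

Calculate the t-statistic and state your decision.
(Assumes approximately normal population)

Answer: t = -4.0000, reject H₀

Derivation:
df = n - 1 = 35
SE = s/√n = 3/√36 = 0.5000
t = (x̄ - μ₀)/SE = (45.00 - 47)/0.5000 = -4.0000
Critical value: t_{0.025,35} = ±2.030
p-value ≈ 0.0003
Decision: reject H₀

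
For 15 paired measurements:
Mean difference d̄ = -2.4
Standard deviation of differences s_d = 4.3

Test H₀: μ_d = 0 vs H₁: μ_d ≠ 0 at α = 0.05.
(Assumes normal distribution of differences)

df = n - 1 = 14
SE = s_d/√n = 4.3/√15 = 1.1103
t = d̄/SE = -2.4/1.1103 = -2.1616
Critical value: t_{0.025,14} = ±2.145
p-value ≈ 0.0485
Decision: reject H₀

Answer: t = -2.1616, reject H₀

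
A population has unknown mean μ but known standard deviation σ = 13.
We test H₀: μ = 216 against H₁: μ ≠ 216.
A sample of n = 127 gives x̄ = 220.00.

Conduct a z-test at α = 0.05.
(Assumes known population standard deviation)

Answer: z = 3.4674, reject H₀

Derivation:
Standard error: SE = σ/√n = 13/√127 = 1.1536
z-statistic: z = (x̄ - μ₀)/SE = (220.00 - 216)/1.1536 = 3.4674
Critical value: ±1.960
p-value = 0.0005
Decision: reject H₀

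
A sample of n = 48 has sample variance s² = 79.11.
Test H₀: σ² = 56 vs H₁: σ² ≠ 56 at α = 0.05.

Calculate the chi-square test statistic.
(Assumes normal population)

Answer: χ² = 66.3959, fail to reject H₀

Derivation:
df = n - 1 = 47
χ² = (n-1)s²/σ₀² = 47×79.11/56 = 66.3959
Critical values: χ²_{0.975,47} = 29.956, χ²_{0.025,47} = 67.821
Rejection region: χ² < 29.956 or χ² > 67.821
Decision: fail to reject H₀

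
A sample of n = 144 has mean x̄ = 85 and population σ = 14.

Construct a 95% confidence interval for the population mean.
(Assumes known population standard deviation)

Answer: (82.7133, 87.2867)

Derivation:
Confidence level: 95%, α = 0.05
z_0.025 = 1.960
SE = σ/√n = 14/√144 = 1.1667
Margin of error = 1.960 × 1.1667 = 2.2867
CI: x̄ ± margin = 85 ± 2.2867
CI: (82.7133, 87.2867)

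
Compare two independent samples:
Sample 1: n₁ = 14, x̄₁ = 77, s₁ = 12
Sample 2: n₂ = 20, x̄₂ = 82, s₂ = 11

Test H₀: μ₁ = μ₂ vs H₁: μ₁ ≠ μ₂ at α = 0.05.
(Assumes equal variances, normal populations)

Pooled variance: s²_p = [13×12² + 19×11²]/(32) = 130.3438
s_p = 11.4168
SE = s_p×√(1/n₁ + 1/n₂) = 11.4168×√(1/14 + 1/20) = 3.9784
t = (x̄₁ - x̄₂)/SE = (77 - 82)/3.9784 = -1.2568
df = 32, t-critical = ±2.037
Decision: fail to reject H₀

Answer: t = -1.2568, fail to reject H₀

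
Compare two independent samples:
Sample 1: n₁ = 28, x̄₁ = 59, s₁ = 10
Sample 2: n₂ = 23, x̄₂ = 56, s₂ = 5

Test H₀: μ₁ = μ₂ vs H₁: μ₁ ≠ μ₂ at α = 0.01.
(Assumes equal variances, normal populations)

Pooled variance: s²_p = [27×10² + 22×5²]/(49) = 66.3265
s_p = 8.1441
SE = s_p×√(1/n₁ + 1/n₂) = 8.1441×√(1/28 + 1/23) = 2.2918
t = (x̄₁ - x̄₂)/SE = (59 - 56)/2.2918 = 1.3090
df = 49, t-critical = ±2.680
Decision: fail to reject H₀

Answer: t = 1.3090, fail to reject H₀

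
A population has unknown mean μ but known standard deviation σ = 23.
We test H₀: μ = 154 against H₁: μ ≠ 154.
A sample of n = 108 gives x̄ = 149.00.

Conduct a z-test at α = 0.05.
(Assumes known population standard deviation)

Standard error: SE = σ/√n = 23/√108 = 2.2132
z-statistic: z = (x̄ - μ₀)/SE = (149.00 - 154)/2.2132 = -2.2592
Critical value: ±1.960
p-value = 0.0239
Decision: reject H₀

Answer: z = -2.2592, reject H₀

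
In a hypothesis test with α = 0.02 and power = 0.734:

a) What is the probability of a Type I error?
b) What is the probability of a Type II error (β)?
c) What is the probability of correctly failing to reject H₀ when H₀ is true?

a) Type I error probability = α = 0.02
b) Power = P(reject H₀ | H₁ true) = 1 - β = 0.734, so Type II error probability = β = 1 - Power = 0.266
c) P(fail to reject H₀ | H₀ true) = 1 - α = 0.98

Answer: a) 0.02, b) 0.266, c) 0.98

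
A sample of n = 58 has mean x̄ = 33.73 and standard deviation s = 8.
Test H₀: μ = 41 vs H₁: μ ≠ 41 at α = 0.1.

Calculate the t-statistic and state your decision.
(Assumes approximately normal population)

Answer: t = -6.9205, reject H₀

Derivation:
df = n - 1 = 57
SE = s/√n = 8/√58 = 1.0505
t = (x̄ - μ₀)/SE = (33.73 - 41)/1.0505 = -6.9205
Critical value: t_{0.05,57} = ±1.672
p-value < 0.0001
Decision: reject H₀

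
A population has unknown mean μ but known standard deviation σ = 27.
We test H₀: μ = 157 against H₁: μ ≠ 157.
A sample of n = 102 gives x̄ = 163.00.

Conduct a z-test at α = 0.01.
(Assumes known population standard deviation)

Answer: z = 2.2443, fail to reject H₀

Derivation:
Standard error: SE = σ/√n = 27/√102 = 2.6734
z-statistic: z = (x̄ - μ₀)/SE = (163.00 - 157)/2.6734 = 2.2443
Critical value: ±2.576
p-value = 0.0248
Decision: fail to reject H₀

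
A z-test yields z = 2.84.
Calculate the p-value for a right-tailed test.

For z = 2.84:
p = P(Z > 2.84) = 1 - Φ(2.84) = 0.0023

Answer: p-value ≈ 0.0023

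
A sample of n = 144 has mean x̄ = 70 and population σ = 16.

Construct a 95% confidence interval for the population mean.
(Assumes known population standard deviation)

Answer: (67.3867, 72.6133)

Derivation:
Confidence level: 95%, α = 0.05
z_0.025 = 1.960
SE = σ/√n = 16/√144 = 1.3333
Margin of error = 1.960 × 1.3333 = 2.6133
CI: x̄ ± margin = 70 ± 2.6133
CI: (67.3867, 72.6133)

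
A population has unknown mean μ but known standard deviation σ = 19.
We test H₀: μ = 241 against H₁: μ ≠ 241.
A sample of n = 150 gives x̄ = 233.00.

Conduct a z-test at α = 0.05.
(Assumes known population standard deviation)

Standard error: SE = σ/√n = 19/√150 = 1.5513
z-statistic: z = (x̄ - μ₀)/SE = (233.00 - 241)/1.5513 = -5.1570
Critical value: ±1.960
p-value < 0.0001
Decision: reject H₀

Answer: z = -5.1570, reject H₀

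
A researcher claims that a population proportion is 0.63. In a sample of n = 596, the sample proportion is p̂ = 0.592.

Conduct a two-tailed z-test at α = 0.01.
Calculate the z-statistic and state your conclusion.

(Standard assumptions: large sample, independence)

H₀: p = 0.63, H₁: p ≠ 0.63
Standard error: SE = √(p₀(1-p₀)/n) = √(0.63×0.37/596) = 0.019776
z-statistic: z = (p̂ - p₀)/SE = (0.592 - 0.63)/0.019776 = -1.9215
Critical value: z_0.005 = ±2.576
p-value = 0.0547
Decision: fail to reject H₀ at α = 0.01

Answer: z = -1.9215, fail to reject H₀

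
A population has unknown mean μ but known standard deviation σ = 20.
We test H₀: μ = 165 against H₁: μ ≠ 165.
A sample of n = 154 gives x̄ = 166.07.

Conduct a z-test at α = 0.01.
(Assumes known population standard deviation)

Answer: z = 0.6639, fail to reject H₀

Derivation:
Standard error: SE = σ/√n = 20/√154 = 1.6116
z-statistic: z = (x̄ - μ₀)/SE = (166.07 - 165)/1.6116 = 0.6639
Critical value: ±2.576
p-value = 0.5068
Decision: fail to reject H₀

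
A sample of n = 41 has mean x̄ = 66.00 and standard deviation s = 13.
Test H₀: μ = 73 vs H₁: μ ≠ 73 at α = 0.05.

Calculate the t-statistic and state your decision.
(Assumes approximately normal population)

Answer: t = -3.4478, reject H₀

Derivation:
df = n - 1 = 40
SE = s/√n = 13/√41 = 2.0303
t = (x̄ - μ₀)/SE = (66.00 - 73)/2.0303 = -3.4478
Critical value: t_{0.025,40} = ±2.021
p-value ≈ 0.0013
Decision: reject H₀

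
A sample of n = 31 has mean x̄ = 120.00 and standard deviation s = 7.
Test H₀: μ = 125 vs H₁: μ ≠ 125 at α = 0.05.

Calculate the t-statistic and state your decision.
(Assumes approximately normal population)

Answer: t = -3.9771, reject H₀

Derivation:
df = n - 1 = 30
SE = s/√n = 7/√31 = 1.2572
t = (x̄ - μ₀)/SE = (120.00 - 125)/1.2572 = -3.9771
Critical value: t_{0.025,30} = ±2.042
p-value ≈ 0.0004
Decision: reject H₀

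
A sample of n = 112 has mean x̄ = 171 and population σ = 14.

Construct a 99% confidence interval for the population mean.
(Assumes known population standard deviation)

Answer: (167.5922, 174.4078)

Derivation:
Confidence level: 99%, α = 0.01
z_0.005 = 2.576
SE = σ/√n = 14/√112 = 1.3229
Margin of error = 2.576 × 1.3229 = 3.4078
CI: x̄ ± margin = 171 ± 3.4078
CI: (167.5922, 174.4078)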